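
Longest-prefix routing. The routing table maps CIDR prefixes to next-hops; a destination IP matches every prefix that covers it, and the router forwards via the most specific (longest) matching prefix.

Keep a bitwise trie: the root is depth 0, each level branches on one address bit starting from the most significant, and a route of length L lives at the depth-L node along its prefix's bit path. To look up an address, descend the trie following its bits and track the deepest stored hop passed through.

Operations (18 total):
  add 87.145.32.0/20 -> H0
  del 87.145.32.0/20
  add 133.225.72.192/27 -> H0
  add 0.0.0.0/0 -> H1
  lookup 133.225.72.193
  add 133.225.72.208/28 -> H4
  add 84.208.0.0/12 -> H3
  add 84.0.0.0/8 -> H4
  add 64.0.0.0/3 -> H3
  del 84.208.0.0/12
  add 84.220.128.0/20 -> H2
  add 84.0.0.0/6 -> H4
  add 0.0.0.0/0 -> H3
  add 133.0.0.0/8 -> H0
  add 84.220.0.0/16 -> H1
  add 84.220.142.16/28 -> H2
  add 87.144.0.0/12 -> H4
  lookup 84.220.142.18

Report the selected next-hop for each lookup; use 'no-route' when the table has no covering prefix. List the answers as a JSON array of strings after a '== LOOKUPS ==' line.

Apply in order:
  add 87.145.32.0/20 -> H0 at depth 20
  - 87.145.32.0/20 clear@20
  add 133.225.72.192/27 -> H0 at depth 27
  add 0.0.0.0/0 -> H1 at depth 0
  ? 133.225.72.193  path d0:H1→d1:-→d2:-→d3:-→d4:-→d5:-→d6:-→d7:-→d8:-→d9:-→d10:-→d11:-→d12:-→d13:-→d14:-→d15:-→d16:-→d17:-→d18:-→d19:-→d20:-→d21:-→d22:-→d23:-→d24:-→d25:-→d26:-→d27:H0  best=H0
  add 133.225.72.208/28 -> H4 at depth 28
  add 84.208.0.0/12 -> H3 at depth 12
  add 84.0.0.0/8 -> H4 at depth 8
  add 64.0.0.0/3 -> H3 at depth 3
  - 84.208.0.0/12 clear@12
  add 84.220.128.0/20 -> H2 at depth 20
  add 84.0.0.0/6 -> H4 at depth 6
  add 0.0.0.0/0 -> H3 at depth 0
  add 133.0.0.0/8 -> H0 at depth 8
  add 84.220.0.0/16 -> H1 at depth 16
  add 84.220.142.16/28 -> H2 at depth 28
  add 87.144.0.0/12 -> H4 at depth 12
  ? 84.220.142.18  path d0:H3→d1:-→d2:-→d3:H3→d4:-→d5:-→d6:H4→d7:-→d8:H4→d9:-→d10:-→d11:-→d12:-→d13:-→d14:-→d15:-→d16:H1→d17:-→d18:-→d19:-→d20:H2→d21:-→d22:-→d23:-→d24:-→d25:-→d26:-→d27:-→d28:H2  best=H2

== LOOKUPS ==
["H0","H2"]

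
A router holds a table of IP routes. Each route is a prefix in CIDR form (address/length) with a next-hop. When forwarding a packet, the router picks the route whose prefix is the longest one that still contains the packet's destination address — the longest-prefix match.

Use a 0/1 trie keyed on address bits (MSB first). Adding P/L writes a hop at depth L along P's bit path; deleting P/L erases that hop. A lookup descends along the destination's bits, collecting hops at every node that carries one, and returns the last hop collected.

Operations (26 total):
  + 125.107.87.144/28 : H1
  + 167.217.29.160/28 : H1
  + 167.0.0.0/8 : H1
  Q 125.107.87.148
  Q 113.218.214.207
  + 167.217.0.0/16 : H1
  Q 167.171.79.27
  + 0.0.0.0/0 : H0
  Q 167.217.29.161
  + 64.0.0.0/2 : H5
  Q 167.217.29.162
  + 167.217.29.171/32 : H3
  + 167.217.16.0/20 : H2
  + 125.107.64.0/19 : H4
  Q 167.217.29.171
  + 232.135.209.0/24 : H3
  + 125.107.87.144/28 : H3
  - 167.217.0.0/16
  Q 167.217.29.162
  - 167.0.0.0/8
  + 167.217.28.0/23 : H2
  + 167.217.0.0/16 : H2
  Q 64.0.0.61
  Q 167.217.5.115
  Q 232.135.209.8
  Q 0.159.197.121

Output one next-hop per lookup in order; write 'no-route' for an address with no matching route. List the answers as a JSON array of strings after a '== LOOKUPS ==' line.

Trace:
  + 125.107.87.144/28 (H1) depth=28
  + 167.217.29.160/28 (H1) depth=28
  + 167.0.0.0/8 (H1) depth=8
  ? 125.107.87.148  path d0:-→d1:-→d2:-→d3:-→d4:-→d5:-→d6:-→d7:-→d8:-→d9:-→d10:-→d11:-→d12:-→d13:-→d14:-→d15:-→d16:-→d17:-→d18:-→d19:-→d20:-→d21:-→d22:-→d23:-→d24:-→d25:-→d26:-→d27:-→d28:H1  best=H1
  ? 113.218.214.207  path d0:-→d1:-→d2:-→d3:-→d4:-  best=no-route
  + 167.217.0.0/16 (H1) depth=16
  ? 167.171.79.27  path d0:-→d1:-→d2:-→d3:-→d4:-→d5:-→d6:-→d7:-→d8:H1→d9:-  best=H1
  + 0.0.0.0/0 (H0) depth=0
  ? 167.217.29.161  path d0:H0→d1:-→d2:-→d3:-→d4:-→d5:-→d6:-→d7:-→d8:H1→d9:-→d10:-→d11:-→d12:-→d13:-→d14:-→d15:-→d16:H1→d17:-→d18:-→d19:-→d20:-→d21:-→d22:-→d23:-→d24:-→d25:-→d26:-→d27:-→d28:H1  best=H1
  + 64.0.0.0/2 (H5) depth=2
  ? 167.217.29.162  path d0:H0→d1:-→d2:-→d3:-→d4:-→d5:-→d6:-→d7:-→d8:H1→d9:-→d10:-→d11:-→d12:-→d13:-→d14:-→d15:-→d16:H1→d17:-→d18:-→d19:-→d20:-→d21:-→d22:-→d23:-→d24:-→d25:-→d26:-→d27:-→d28:H1  best=H1
  + 167.217.29.171/32 (H3) depth=32
  + 167.217.16.0/20 (H2) depth=20
  + 125.107.64.0/19 (H4) depth=19
  ? 167.217.29.171  path d0:H0→d1:-→d2:-→d3:-→d4:-→d5:-→d6:-→d7:-→d8:H1→d9:-→d10:-→d11:-→d12:-→d13:-→d14:-→d15:-→d16:H1→d17:-→d18:-→d19:-→d20:H2→d21:-→d22:-→d23:-→d24:-→d25:-→d26:-→d27:-→d28:H1→d29:-→d30:-→d31:-→d32:H3  best=H3
  + 232.135.209.0/24 (H3) depth=24
  + 125.107.87.144/28 (H3) depth=28
  del 167.217.0.0/16 (clear depth 16)
  ? 167.217.29.162  path d0:H0→d1:-→d2:-→d3:-→d4:-→d5:-→d6:-→d7:-→d8:H1→d9:-→d10:-→d11:-→d12:-→d13:-→d14:-→d15:-→d16:-→d17:-→d18:-→d19:-→d20:H2→d21:-→d22:-→d23:-→d24:-→d25:-→d26:-→d27:-→d28:H1  best=H1
  del 167.0.0.0/8 (clear depth 8)
  + 167.217.28.0/23 (H2) depth=23
  + 167.217.0.0/16 (H2) depth=16
  ? 64.0.0.61  path d0:H0→d1:-→d2:H5  best=H5
  ? 167.217.5.115  path d0:H0→d1:-→d2:-→d3:-→d4:-→d5:-→d6:-→d7:-→d8:-→d9:-→d10:-→d11:-→d12:-→d13:-→d14:-→d15:-→d16:H2→d17:-→d18:-→d19:-  best=H2
  ? 232.135.209.8  path d0:H0→d1:-→d2:-→d3:-→d4:-→d5:-→d6:-→d7:-→d8:-→d9:-→d10:-→d11:-→d12:-→d13:-→d14:-→d15:-→d16:-→d17:-→d18:-→d19:-→d20:-→d21:-→d22:-→d23:-→d24:H3  best=H3
  ? 0.159.197.121  path d0:H0→d1:-  best=H0

== LOOKUPS ==
["H1","no-route","H1","H1","H1","H3","H1","H5","H2","H3","H0"]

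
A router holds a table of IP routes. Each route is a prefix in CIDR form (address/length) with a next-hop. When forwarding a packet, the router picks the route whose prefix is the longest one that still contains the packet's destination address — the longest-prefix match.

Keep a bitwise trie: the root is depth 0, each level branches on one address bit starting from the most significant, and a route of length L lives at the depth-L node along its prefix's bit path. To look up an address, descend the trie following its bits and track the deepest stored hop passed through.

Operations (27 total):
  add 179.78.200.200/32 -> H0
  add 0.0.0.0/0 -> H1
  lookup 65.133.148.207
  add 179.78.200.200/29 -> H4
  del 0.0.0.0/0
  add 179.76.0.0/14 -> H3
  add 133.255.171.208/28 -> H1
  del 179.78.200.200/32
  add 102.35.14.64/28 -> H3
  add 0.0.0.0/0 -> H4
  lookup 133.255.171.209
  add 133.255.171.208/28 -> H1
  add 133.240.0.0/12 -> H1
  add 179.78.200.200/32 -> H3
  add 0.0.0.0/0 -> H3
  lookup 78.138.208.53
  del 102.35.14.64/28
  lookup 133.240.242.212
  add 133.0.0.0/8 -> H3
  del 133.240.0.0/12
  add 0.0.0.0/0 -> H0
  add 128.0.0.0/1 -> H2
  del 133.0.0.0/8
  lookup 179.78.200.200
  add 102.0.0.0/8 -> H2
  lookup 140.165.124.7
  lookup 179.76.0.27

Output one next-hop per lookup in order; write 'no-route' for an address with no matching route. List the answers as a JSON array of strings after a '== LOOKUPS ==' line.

Process each operation:
  + 179.78.200.200/32 (H0) depth=32
  + 0.0.0.0/0 (H1) depth=0
  Q 65.133.148.207: descend ε ; hops seen [H1] ; pick H1
  + 179.78.200.200/29 (H4) depth=29
  del 0.0.0.0/0 (clear depth 0)
  + 179.76.0.0/14 (H3) depth=14
  + 133.255.171.208/28 (H1) depth=28
  del 179.78.200.200/32 (clear depth 32)
  + 102.35.14.64/28 (H3) depth=28
  + 0.0.0.0/0 (H4) depth=0
  Q 133.255.171.209: descend 1000010111111111101010111101 ; hops seen [H4,H1] ; pick H1
  + 133.255.171.208/28 (H1) depth=28
  + 133.240.0.0/12 (H1) depth=12
  + 179.78.200.200/32 (H3) depth=32
  + 0.0.0.0/0 (H3) depth=0
  Q 78.138.208.53: descend 01 ; hops seen [H3] ; pick H3
  del 102.35.14.64/28 (clear depth 28)
  Q 133.240.242.212: descend 100001011111 ; hops seen [H3,H1] ; pick H1
  + 133.0.0.0/8 (H3) depth=8
  del 133.240.0.0/12 (clear depth 12)
  + 0.0.0.0/0 (H0) depth=0
  + 128.0.0.0/1 (H2) depth=1
  del 133.0.0.0/8 (clear depth 8)
  Q 179.78.200.200: descend 10110011010011101100100011001000 ; hops seen [H0,H2,H3,H4,H3] ; pick H3
  + 102.0.0.0/8 (H2) depth=8
  Q 140.165.124.7: descend 1000 ; hops seen [H0,H2] ; pick H2
  Q 179.76.0.27: descend 10110011010011 ; hops seen [H0,H2,H3] ; pick H3

== LOOKUPS ==
["H1","H1","H3","H1","H3","H2","H3"]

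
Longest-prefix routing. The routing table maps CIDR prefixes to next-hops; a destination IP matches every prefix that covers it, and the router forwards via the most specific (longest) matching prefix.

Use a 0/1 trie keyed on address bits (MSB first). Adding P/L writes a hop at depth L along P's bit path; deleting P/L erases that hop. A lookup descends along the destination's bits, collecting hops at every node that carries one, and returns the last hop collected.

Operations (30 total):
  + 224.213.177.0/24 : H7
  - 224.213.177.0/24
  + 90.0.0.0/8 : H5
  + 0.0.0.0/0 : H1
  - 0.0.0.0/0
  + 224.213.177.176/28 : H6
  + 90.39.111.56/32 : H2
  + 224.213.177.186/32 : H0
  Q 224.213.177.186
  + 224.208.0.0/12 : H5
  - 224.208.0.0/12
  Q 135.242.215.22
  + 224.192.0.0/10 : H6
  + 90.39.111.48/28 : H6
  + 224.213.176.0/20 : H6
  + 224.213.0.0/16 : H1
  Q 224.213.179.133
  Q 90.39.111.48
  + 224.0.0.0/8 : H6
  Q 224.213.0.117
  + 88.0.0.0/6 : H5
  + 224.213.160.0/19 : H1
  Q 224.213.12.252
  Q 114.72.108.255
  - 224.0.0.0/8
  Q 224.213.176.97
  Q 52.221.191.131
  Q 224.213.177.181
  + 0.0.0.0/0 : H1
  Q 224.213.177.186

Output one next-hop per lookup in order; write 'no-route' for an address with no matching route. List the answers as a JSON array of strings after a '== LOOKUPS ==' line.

Process each operation:
  + 224.213.177.0/24 (H7) depth=24
  - 224.213.177.0/24 clear@24
  + 90.0.0.0/8 (H5) depth=8
  + 0.0.0.0/0 (H1) depth=0
  - 0.0.0.0/0 clear@0
  + 224.213.177.176/28 (H6) depth=28
  + 90.39.111.56/32 (H2) depth=32
  + 224.213.177.186/32 (H0) depth=32
  ? 224.213.177.186  path d0:-→d1:-→d2:-→d3:-→d4:-→d5:-→d6:-→d7:-→d8:-→d9:-→d10:-→d11:-→d12:-→d13:-→d14:-→d15:-→d16:-→d17:-→d18:-→d19:-→d20:-→d21:-→d22:-→d23:-→d24:-→d25:-→d26:-→d27:-→d28:H6→d29:-→d30:-→d31:-→d32:H0  best=H0
  + 224.208.0.0/12 (H5) depth=12
  - 224.208.0.0/12 clear@12
  ? 135.242.215.22  path d0:-→d1:-  best=no-route
  + 224.192.0.0/10 (H6) depth=10
  + 90.39.111.48/28 (H6) depth=28
  + 224.213.176.0/20 (H6) depth=20
  + 224.213.0.0/16 (H1) depth=16
  ? 224.213.179.133  path d0:-→d1:-→d2:-→d3:-→d4:-→d5:-→d6:-→d7:-→d8:-→d9:-→d10:H6→d11:-→d12:-→d13:-→d14:-→d15:-→d16:H1→d17:-→d18:-→d19:-→d20:H6→d21:-→d22:-  best=H6
  ? 90.39.111.48  path d0:-→d1:-→d2:-→d3:-→d4:-→d5:-→d6:-→d7:-→d8:H5→d9:-→d10:-→d11:-→d12:-→d13:-→d14:-→d15:-→d16:-→d17:-→d18:-→d19:-→d20:-→d21:-→d22:-→d23:-→d24:-→d25:-→d26:-→d27:-→d28:H6  best=H6
  + 224.0.0.0/8 (H6) depth=8
  ? 224.213.0.117  path d0:-→d1:-→d2:-→d3:-→d4:-→d5:-→d6:-→d7:-→d8:H6→d9:-→d10:H6→d11:-→d12:-→d13:-→d14:-→d15:-→d16:H1  best=H1
  + 88.0.0.0/6 (H5) depth=6
  + 224.213.160.0/19 (H1) depth=19
  ? 224.213.12.252  path d0:-→d1:-→d2:-→d3:-→d4:-→d5:-→d6:-→d7:-→d8:H6→d9:-→d10:H6→d11:-→d12:-→d13:-→d14:-→d15:-→d16:H1  best=H1
  ? 114.72.108.255  path d0:-→d1:-→d2:-  best=no-route
  - 224.0.0.0/8 clear@8
  ? 224.213.176.97  path d0:-→d1:-→d2:-→d3:-→d4:-→d5:-→d6:-→d7:-→d8:-→d9:-→d10:H6→d11:-→d12:-→d13:-→d14:-→d15:-→d16:H1→d17:-→d18:-→d19:H1→d20:H6→d21:-→d22:-→d23:-  best=H6
  ? 52.221.191.131  path d0:-→d1:-  best=no-route
  ? 224.213.177.181  path d0:-→d1:-→d2:-→d3:-→d4:-→d5:-→d6:-→d7:-→d8:-→d9:-→d10:H6→d11:-→d12:-→d13:-→d14:-→d15:-→d16:H1→d17:-→d18:-→d19:H1→d20:H6→d21:-→d22:-→d23:-→d24:-→d25:-→d26:-→d27:-→d28:H6  best=H6
  + 0.0.0.0/0 (H1) depth=0
  ? 224.213.177.186  path d0:H1→d1:-→d2:-→d3:-→d4:-→d5:-→d6:-→d7:-→d8:-→d9:-→d10:H6→d11:-→d12:-→d13:-→d14:-→d15:-→d16:H1→d17:-→d18:-→d19:H1→d20:H6→d21:-→d22:-→d23:-→d24:-→d25:-→d26:-→d27:-→d28:H6→d29:-→d30:-→d31:-→d32:H0  best=H0

== LOOKUPS ==
["H0","no-route","H6","H6","H1","H1","no-route","H6","no-route","H6","H0"]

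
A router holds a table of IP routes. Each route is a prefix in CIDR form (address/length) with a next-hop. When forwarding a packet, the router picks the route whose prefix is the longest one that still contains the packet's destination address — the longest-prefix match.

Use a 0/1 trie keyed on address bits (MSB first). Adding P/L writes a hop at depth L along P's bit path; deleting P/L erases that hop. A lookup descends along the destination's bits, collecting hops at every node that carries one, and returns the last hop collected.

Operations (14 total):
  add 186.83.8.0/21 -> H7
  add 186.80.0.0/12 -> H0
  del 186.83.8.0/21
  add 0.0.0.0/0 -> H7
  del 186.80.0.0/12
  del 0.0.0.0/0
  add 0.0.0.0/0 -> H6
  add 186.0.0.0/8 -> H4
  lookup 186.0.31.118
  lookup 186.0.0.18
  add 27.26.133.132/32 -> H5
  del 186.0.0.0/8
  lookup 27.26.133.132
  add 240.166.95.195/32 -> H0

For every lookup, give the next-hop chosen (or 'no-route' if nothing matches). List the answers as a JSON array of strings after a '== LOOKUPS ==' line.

Apply in order:
  add 186.83.8.0/21 -> H7 at depth 21
  add 186.80.0.0/12 -> H0 at depth 12
  del 186.83.8.0/21 (clear depth 21)
  add 0.0.0.0/0 -> H7 at depth 0
  del 186.80.0.0/12 (clear depth 12)
  del 0.0.0.0/0 (clear depth 0)
  add 0.0.0.0/0 -> H6 at depth 0
  add 186.0.0.0/8 -> H4 at depth 8
  lookup 186.0.31.118: bits 101110100 walk d0:H6→d1:-→d2:-→d3:-→d4:-→d5:-→d6:-→d7:-→d8:H4→d9:- -> H4
  lookup 186.0.0.18: bits 101110100 walk d0:H6→d1:-→d2:-→d3:-→d4:-→d5:-→d6:-→d7:-→d8:H4→d9:- -> H4
  add 27.26.133.132/32 -> H5 at depth 32
  del 186.0.0.0/8 (clear depth 8)
  lookup 27.26.133.132: bits 00011011000110101000010110000100 walk d0:H6→d1:-→d2:-→d3:-→d4:-→d5:-→d6:-→d7:-→d8:-→d9:-→d10:-→d11:-→d12:-→d13:-→d14:-→d15:-→d16:-→d17:-→d18:-→d19:-→d20:-→d21:-→d22:-→d23:-→d24:-→d25:-→d26:-→d27:-→d28:-→d29:-→d30:-→d31:-→d32:H5 -> H5
  add 240.166.95.195/32 -> H0 at depth 32

== LOOKUPS ==
["H4","H4","H5"]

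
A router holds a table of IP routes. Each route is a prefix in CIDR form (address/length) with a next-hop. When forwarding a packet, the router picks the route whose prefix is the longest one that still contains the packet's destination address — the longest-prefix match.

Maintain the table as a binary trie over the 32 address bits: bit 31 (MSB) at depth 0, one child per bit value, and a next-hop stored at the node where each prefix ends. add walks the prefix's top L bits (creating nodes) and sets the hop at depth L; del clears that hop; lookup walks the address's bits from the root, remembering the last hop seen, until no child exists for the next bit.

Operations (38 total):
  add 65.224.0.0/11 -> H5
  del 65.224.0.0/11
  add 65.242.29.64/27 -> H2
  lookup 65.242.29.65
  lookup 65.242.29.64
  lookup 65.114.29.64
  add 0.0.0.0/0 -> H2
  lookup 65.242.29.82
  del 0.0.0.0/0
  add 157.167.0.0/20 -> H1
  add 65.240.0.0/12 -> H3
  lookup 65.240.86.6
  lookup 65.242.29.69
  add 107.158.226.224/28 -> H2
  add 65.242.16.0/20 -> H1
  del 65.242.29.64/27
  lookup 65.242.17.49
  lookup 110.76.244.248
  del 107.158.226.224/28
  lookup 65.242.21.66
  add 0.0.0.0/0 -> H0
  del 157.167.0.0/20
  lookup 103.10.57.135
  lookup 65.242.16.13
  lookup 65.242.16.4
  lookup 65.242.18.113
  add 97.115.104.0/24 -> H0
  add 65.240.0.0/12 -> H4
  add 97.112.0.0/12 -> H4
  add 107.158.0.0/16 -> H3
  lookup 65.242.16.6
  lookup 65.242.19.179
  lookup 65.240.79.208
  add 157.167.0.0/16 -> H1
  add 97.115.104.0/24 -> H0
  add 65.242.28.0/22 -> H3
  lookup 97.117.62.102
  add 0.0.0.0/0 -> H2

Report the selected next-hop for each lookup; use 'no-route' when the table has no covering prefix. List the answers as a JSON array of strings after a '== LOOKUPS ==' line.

Trace:
  + 65.224.0.0/11 (H5) depth=11
  del 65.224.0.0/11 (clear depth 11)
  + 65.242.29.64/27 (H2) depth=27
  lookup 65.242.29.65: bits 010000011111001000011101010 walk d0:-→d1:-→d2:-→d3:-→d4:-→d5:-→d6:-→d7:-→d8:-→d9:-→d10:-→d11:-→d12:-→d13:-→d14:-→d15:-→d16:-→d17:-→d18:-→d19:-→d20:-→d21:-→d22:-→d23:-→d24:-→d25:-→d26:-→d27:H2 -> H2
  lookup 65.242.29.64: bits 010000011111001000011101010 walk d0:-→d1:-→d2:-→d3:-→d4:-→d5:-→d6:-→d7:-→d8:-→d9:-→d10:-→d11:-→d12:-→d13:-→d14:-→d15:-→d16:-→d17:-→d18:-→d19:-→d20:-→d21:-→d22:-→d23:-→d24:-→d25:-→d26:-→d27:H2 -> H2
  lookup 65.114.29.64: bits 01000001 walk d0:-→d1:-→d2:-→d3:-→d4:-→d5:-→d6:-→d7:-→d8:- -> no-route
  + 0.0.0.0/0 (H2) depth=0
  lookup 65.242.29.82: bits 010000011111001000011101010 walk d0:H2→d1:-→d2:-→d3:-→d4:-→d5:-→d6:-→d7:-→d8:-→d9:-→d10:-→d11:-→d12:-→d13:-→d14:-→d15:-→d16:-→d17:-→d18:-→d19:-→d20:-→d21:-→d22:-→d23:-→d24:-→d25:-→d26:-→d27:H2 -> H2
  del 0.0.0.0/0 (clear depth 0)
  + 157.167.0.0/20 (H1) depth=20
  + 65.240.0.0/12 (H3) depth=12
  lookup 65.240.86.6: bits 01000001111100 walk d0:-→d1:-→d2:-→d3:-→d4:-→d5:-→d6:-→d7:-→d8:-→d9:-→d10:-→d11:-→d12:H3→d13:-→d14:- -> H3
  lookup 65.242.29.69: bits 010000011111001000011101010 walk d0:-→d1:-→d2:-→d3:-→d4:-→d5:-→d6:-→d7:-→d8:-→d9:-→d10:-→d11:-→d12:H3→d13:-→d14:-→d15:-→d16:-→d17:-→d18:-→d19:-→d20:-→d21:-→d22:-→d23:-→d24:-→d25:-→d26:-→d27:H2 -> H2
  + 107.158.226.224/28 (H2) depth=28
  + 65.242.16.0/20 (H1) depth=20
  del 65.242.29.64/27 (clear depth 27)
  lookup 65.242.17.49: bits 01000001111100100001 walk d0:-→d1:-→d2:-→d3:-→d4:-→d5:-→d6:-→d7:-→d8:-→d9:-→d10:-→d11:-→d12:H3→d13:-→d14:-→d15:-→d16:-→d17:-→d18:-→d19:-→d20:H1 -> H1
  lookup 110.76.244.248: bits 01101 walk d0:-→d1:-→d2:-→d3:-→d4:-→d5:- -> no-route
  del 107.158.226.224/28 (clear depth 28)
  lookup 65.242.21.66: bits 01000001111100100001 walk d0:-→d1:-→d2:-→d3:-→d4:-→d5:-→d6:-→d7:-→d8:-→d9:-→d10:-→d11:-→d12:H3→d13:-→d14:-→d15:-→d16:-→d17:-→d18:-→d19:-→d20:H1 -> H1
  + 0.0.0.0/0 (H0) depth=0
  del 157.167.0.0/20 (clear depth 20)
  lookup 103.10.57.135: bits 0110 walk d0:H0→d1:-→d2:-→d3:-→d4:- -> H0
  lookup 65.242.16.13: bits 01000001111100100001 walk d0:H0→d1:-→d2:-→d3:-→d4:-→d5:-→d6:-→d7:-→d8:-→d9:-→d10:-→d11:-→d12:H3→d13:-→d14:-→d15:-→d16:-→d17:-→d18:-→d19:-→d20:H1 -> H1
  lookup 65.242.16.4: bits 01000001111100100001 walk d0:H0→d1:-→d2:-→d3:-→d4:-→d5:-→d6:-→d7:-→d8:-→d9:-→d10:-→d11:-→d12:H3→d13:-→d14:-→d15:-→d16:-→d17:-→d18:-→d19:-→d20:H1 -> H1
  lookup 65.242.18.113: bits 01000001111100100001 walk d0:H0→d1:-→d2:-→d3:-→d4:-→d5:-→d6:-→d7:-→d8:-→d9:-→d10:-→d11:-→d12:H3→d13:-→d14:-→d15:-→d16:-→d17:-→d18:-→d19:-→d20:H1 -> H1
  + 97.115.104.0/24 (H0) depth=24
  + 65.240.0.0/12 (H4) depth=12
  + 97.112.0.0/12 (H4) depth=12
  + 107.158.0.0/16 (H3) depth=16
  lookup 65.242.16.6: bits 01000001111100100001 walk d0:H0→d1:-→d2:-→d3:-→d4:-→d5:-→d6:-→d7:-→d8:-→d9:-→d10:-→d11:-→d12:H4→d13:-→d14:-→d15:-→d16:-→d17:-→d18:-→d19:-→d20:H1 -> H1
  lookup 65.242.19.179: bits 01000001111100100001 walk d0:H0→d1:-→d2:-→d3:-→d4:-→d5:-→d6:-→d7:-→d8:-→d9:-→d10:-→d11:-→d12:H4→d13:-→d14:-→d15:-→d16:-→d17:-→d18:-→d19:-→d20:H1 -> H1
  lookup 65.240.79.208: bits 01000001111100 walk d0:H0→d1:-→d2:-→d3:-→d4:-→d5:-→d6:-→d7:-→d8:-→d9:-→d10:-→d11:-→d12:H4→d13:-→d14:- -> H4
  + 157.167.0.0/16 (H1) depth=16
  + 97.115.104.0/24 (H0) depth=24
  + 65.242.28.0/22 (H3) depth=22
  lookup 97.117.62.102: bits 0110000101110 walk d0:H0→d1:-→d2:-→d3:-→d4:-→d5:-→d6:-→d7:-→d8:-→d9:-→d10:-→d11:-→d12:H4→d13:- -> H4
  + 0.0.0.0/0 (H2) depth=0

== LOOKUPS ==
["H2","H2","no-route","H2","H3","H2","H1","no-route","H1","H0","H1","H1","H1","H1","H1","H4","H4"]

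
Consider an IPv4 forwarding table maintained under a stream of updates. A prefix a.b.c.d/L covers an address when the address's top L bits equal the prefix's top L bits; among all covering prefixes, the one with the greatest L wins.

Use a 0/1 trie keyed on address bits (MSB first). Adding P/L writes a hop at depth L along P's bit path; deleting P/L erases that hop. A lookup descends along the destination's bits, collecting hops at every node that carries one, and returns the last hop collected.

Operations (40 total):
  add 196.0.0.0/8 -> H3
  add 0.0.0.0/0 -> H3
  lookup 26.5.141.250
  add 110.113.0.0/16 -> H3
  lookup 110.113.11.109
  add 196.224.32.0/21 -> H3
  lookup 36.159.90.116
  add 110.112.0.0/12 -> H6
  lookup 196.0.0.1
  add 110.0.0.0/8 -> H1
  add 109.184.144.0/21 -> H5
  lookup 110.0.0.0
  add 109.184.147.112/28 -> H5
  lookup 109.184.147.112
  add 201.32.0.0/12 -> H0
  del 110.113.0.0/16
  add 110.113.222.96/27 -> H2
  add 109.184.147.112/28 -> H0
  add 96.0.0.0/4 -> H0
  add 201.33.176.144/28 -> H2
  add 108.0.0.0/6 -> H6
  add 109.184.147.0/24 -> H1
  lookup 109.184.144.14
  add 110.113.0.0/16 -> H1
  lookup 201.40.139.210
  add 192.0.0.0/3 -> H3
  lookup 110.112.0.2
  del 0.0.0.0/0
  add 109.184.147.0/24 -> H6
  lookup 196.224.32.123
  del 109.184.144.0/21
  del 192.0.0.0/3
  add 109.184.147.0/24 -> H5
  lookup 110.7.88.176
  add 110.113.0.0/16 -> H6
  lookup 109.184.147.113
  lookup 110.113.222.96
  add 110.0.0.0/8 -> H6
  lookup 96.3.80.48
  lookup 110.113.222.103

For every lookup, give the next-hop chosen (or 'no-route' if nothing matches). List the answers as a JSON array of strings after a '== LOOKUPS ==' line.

Process each operation:
  + 196.0.0.0/8 (H3) depth=8
  + 0.0.0.0/0 (H3) depth=0
  lookup 26.5.141.250: bits ε walk d0:H3 -> H3
  + 110.113.0.0/16 (H3) depth=16
  lookup 110.113.11.109: bits 0110111001110001 walk d0:H3→d1:-→d2:-→d3:-→d4:-→d5:-→d6:-→d7:-→d8:-→d9:-→d10:-→d11:-→d12:-→d13:-→d14:-→d15:-→d16:H3 -> H3
  + 196.224.32.0/21 (H3) depth=21
  lookup 36.159.90.116: bits 0 walk d0:H3→d1:- -> H3
  + 110.112.0.0/12 (H6) depth=12
  lookup 196.0.0.1: bits 11000100 walk d0:H3→d1:-→d2:-→d3:-→d4:-→d5:-→d6:-→d7:-→d8:H3 -> H3
  + 110.0.0.0/8 (H1) depth=8
  + 109.184.144.0/21 (H5) depth=21
  lookup 110.0.0.0: bits 011011100 walk d0:H3→d1:-→d2:-→d3:-→d4:-→d5:-→d6:-→d7:-→d8:H1→d9:- -> H1
  + 109.184.147.112/28 (H5) depth=28
  lookup 109.184.147.112: bits 0110110110111000100100110111 walk d0:H3→d1:-→d2:-→d3:-→d4:-→d5:-→d6:-→d7:-→d8:-→d9:-→d10:-→d11:-→d12:-→d13:-→d14:-→d15:-→d16:-→d17:-→d18:-→d19:-→d20:-→d21:H5→d22:-→d23:-→d24:-→d25:-→d26:-→d27:-→d28:H5 -> H5
  + 201.32.0.0/12 (H0) depth=12
  - 110.113.0.0/16 clear@16
  + 110.113.222.96/27 (H2) depth=27
  + 109.184.147.112/28 (H0) depth=28
  + 96.0.0.0/4 (H0) depth=4
  + 201.33.176.144/28 (H2) depth=28
  + 108.0.0.0/6 (H6) depth=6
  + 109.184.147.0/24 (H1) depth=24
  lookup 109.184.144.14: bits 0110110110111000100100 walk d0:H3→d1:-→d2:-→d3:-→d4:H0→d5:-→d6:H6→d7:-→d8:-→d9:-→d10:-→d11:-→d12:-→d13:-→d14:-→d15:-→d16:-→d17:-→d18:-→d19:-→d20:-→d21:H5→d22:- -> H5
  + 110.113.0.0/16 (H1) depth=16
  lookup 201.40.139.210: bits 110010010010 walk d0:H3→d1:-→d2:-→d3:-→d4:-→d5:-→d6:-→d7:-→d8:-→d9:-→d10:-→d11:-→d12:H0 -> H0
  + 192.0.0.0/3 (H3) depth=3
  lookup 110.112.0.2: bits 011011100111000 walk d0:H3→d1:-→d2:-→d3:-→d4:H0→d5:-→d6:H6→d7:-→d8:H1→d9:-→d10:-→d11:-→d12:H6→d13:-→d14:-→d15:- -> H6
  - 0.0.0.0/0 clear@0
  + 109.184.147.0/24 (H6) depth=24
  lookup 196.224.32.123: bits 110001001110000000100 walk d0:-→d1:-→d2:-→d3:H3→d4:-→d5:-→d6:-→d7:-→d8:H3→d9:-→d10:-→d11:-→d12:-→d13:-→d14:-→d15:-→d16:-→d17:-→d18:-→d19:-→d20:-→d21:H3 -> H3
  - 109.184.144.0/21 clear@21
  - 192.0.0.0/3 clear@3
  + 109.184.147.0/24 (H5) depth=24
  lookup 110.7.88.176: bits 011011100 walk d0:-→d1:-→d2:-→d3:-→d4:H0→d5:-→d6:H6→d7:-→d8:H1→d9:- -> H1
  + 110.113.0.0/16 (H6) depth=16
  lookup 109.184.147.113: bits 0110110110111000100100110111 walk d0:-→d1:-→d2:-→d3:-→d4:H0→d5:-→d6:H6→d7:-→d8:-→d9:-→d10:-→d11:-→d12:-→d13:-→d14:-→d15:-→d16:-→d17:-→d18:-→d19:-→d20:-→d21:-→d22:-→d23:-→d24:H5→d25:-→d26:-→d27:-→d28:H0 -> H0
  lookup 110.113.222.96: bits 011011100111000111011110011 walk d0:-→d1:-→d2:-→d3:-→d4:H0→d5:-→d6:H6→d7:-→d8:H1→d9:-→d10:-→d11:-→d12:H6→d13:-→d14:-→d15:-→d16:H6→d17:-→d18:-→d19:-→d20:-→d21:-→d22:-→d23:-→d24:-→d25:-→d26:-→d27:H2 -> H2
  + 110.0.0.0/8 (H6) depth=8
  lookup 96.3.80.48: bits 0110 walk d0:-→d1:-→d2:-→d3:-→d4:H0 -> H0
  lookup 110.113.222.103: bits 011011100111000111011110011 walk d0:-→d1:-→d2:-→d3:-→d4:H0→d5:-→d6:H6→d7:-→d8:H6→d9:-→d10:-→d11:-→d12:H6→d13:-→d14:-→d15:-→d16:H6→d17:-→d18:-→d19:-→d20:-→d21:-→d22:-→d23:-→d24:-→d25:-→d26:-→d27:H2 -> H2

== LOOKUPS ==
["H3","H3","H3","H3","H1","H5","H5","H0","H6","H3","H1","H0","H2","H0","H2"]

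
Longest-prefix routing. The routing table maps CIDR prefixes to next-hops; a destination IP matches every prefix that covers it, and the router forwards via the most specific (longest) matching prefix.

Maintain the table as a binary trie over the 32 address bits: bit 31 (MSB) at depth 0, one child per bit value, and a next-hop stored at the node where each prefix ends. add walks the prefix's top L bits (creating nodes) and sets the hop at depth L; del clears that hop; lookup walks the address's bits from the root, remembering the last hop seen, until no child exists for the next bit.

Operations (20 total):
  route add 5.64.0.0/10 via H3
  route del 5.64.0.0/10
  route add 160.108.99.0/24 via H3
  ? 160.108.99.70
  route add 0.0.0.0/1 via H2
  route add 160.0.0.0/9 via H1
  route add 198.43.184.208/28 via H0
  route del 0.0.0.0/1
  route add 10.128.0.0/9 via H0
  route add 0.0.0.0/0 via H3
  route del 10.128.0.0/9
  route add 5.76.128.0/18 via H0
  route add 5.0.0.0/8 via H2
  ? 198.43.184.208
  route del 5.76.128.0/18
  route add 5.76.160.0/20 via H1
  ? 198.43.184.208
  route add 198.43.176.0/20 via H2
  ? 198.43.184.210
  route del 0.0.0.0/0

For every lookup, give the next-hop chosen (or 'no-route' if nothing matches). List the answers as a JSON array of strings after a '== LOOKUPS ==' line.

Process each operation:
  + 5.64.0.0/10 (H3) depth=10
  del 5.64.0.0/10 (clear depth 10)
  + 160.108.99.0/24 (H3) depth=24
  lookup 160.108.99.70: bits 101000000110110001100011 walk d0:-→d1:-→d2:-→d3:-→d4:-→d5:-→d6:-→d7:-→d8:-→d9:-→d10:-→d11:-→d12:-→d13:-→d14:-→d15:-→d16:-→d17:-→d18:-→d19:-→d20:-→d21:-→d22:-→d23:-→d24:H3 -> H3
  + 0.0.0.0/1 (H2) depth=1
  + 160.0.0.0/9 (H1) depth=9
  + 198.43.184.208/28 (H0) depth=28
  del 0.0.0.0/1 (clear depth 1)
  + 10.128.0.0/9 (H0) depth=9
  + 0.0.0.0/0 (H3) depth=0
  del 10.128.0.0/9 (clear depth 9)
  + 5.76.128.0/18 (H0) depth=18
  + 5.0.0.0/8 (H2) depth=8
  lookup 198.43.184.208: bits 1100011000101011101110001101 walk d0:H3→d1:-→d2:-→d3:-→d4:-→d5:-→d6:-→d7:-→d8:-→d9:-→d10:-→d11:-→d12:-→d13:-→d14:-→d15:-→d16:-→d17:-→d18:-→d19:-→d20:-→d21:-→d22:-→d23:-→d24:-→d25:-→d26:-→d27:-→d28:H0 -> H0
  del 5.76.128.0/18 (clear depth 18)
  + 5.76.160.0/20 (H1) depth=20
  lookup 198.43.184.208: bits 1100011000101011101110001101 walk d0:H3→d1:-→d2:-→d3:-→d4:-→d5:-→d6:-→d7:-→d8:-→d9:-→d10:-→d11:-→d12:-→d13:-→d14:-→d15:-→d16:-→d17:-→d18:-→d19:-→d20:-→d21:-→d22:-→d23:-→d24:-→d25:-→d26:-→d27:-→d28:H0 -> H0
  + 198.43.176.0/20 (H2) depth=20
  lookup 198.43.184.210: bits 1100011000101011101110001101 walk d0:H3→d1:-→d2:-→d3:-→d4:-→d5:-→d6:-→d7:-→d8:-→d9:-→d10:-→d11:-→d12:-→d13:-→d14:-→d15:-→d16:-→d17:-→d18:-→d19:-→d20:H2→d21:-→d22:-→d23:-→d24:-→d25:-→d26:-→d27:-→d28:H0 -> H0
  del 0.0.0.0/0 (clear depth 0)

== LOOKUPS ==
["H3","H0","H0","H0"]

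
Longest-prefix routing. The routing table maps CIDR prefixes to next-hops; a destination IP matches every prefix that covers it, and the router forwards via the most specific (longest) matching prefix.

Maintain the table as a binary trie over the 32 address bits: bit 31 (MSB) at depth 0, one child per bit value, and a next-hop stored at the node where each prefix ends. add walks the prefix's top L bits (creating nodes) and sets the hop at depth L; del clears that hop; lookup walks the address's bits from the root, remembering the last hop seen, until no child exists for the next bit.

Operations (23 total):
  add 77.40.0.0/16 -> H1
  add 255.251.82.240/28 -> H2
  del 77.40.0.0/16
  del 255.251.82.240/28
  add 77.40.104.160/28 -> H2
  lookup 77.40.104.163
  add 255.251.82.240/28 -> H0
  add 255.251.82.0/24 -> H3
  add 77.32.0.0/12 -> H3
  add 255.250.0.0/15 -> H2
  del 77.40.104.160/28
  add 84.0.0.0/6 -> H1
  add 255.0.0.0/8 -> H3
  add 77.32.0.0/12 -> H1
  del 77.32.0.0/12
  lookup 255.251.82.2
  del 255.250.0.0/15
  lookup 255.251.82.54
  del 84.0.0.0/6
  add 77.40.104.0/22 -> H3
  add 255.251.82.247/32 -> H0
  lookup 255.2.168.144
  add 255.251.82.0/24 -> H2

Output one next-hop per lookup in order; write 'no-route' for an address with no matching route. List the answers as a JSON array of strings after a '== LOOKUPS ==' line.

Process each operation:
  add 77.40.0.0/16 -> H1 at depth 16
  add 255.251.82.240/28 -> H2 at depth 28
  del 77.40.0.0/16 (clear depth 16)
  del 255.251.82.240/28 (clear depth 28)
  add 77.40.104.160/28 -> H2 at depth 28
  ? 77.40.104.163  path d0:-→d1:-→d2:-→d3:-→d4:-→d5:-→d6:-→d7:-→d8:-→d9:-→d10:-→d11:-→d12:-→d13:-→d14:-→d15:-→d16:-→d17:-→d18:-→d19:-→d20:-→d21:-→d22:-→d23:-→d24:-→d25:-→d26:-→d27:-→d28:H2  best=H2
  add 255.251.82.240/28 -> H0 at depth 28
  add 255.251.82.0/24 -> H3 at depth 24
  add 77.32.0.0/12 -> H3 at depth 12
  add 255.250.0.0/15 -> H2 at depth 15
  del 77.40.104.160/28 (clear depth 28)
  add 84.0.0.0/6 -> H1 at depth 6
  add 255.0.0.0/8 -> H3 at depth 8
  add 77.32.0.0/12 -> H1 at depth 12
  del 77.32.0.0/12 (clear depth 12)
  ? 255.251.82.2  path d0:-→d1:-→d2:-→d3:-→d4:-→d5:-→d6:-→d7:-→d8:H3→d9:-→d10:-→d11:-→d12:-→d13:-→d14:-→d15:H2→d16:-→d17:-→d18:-→d19:-→d20:-→d21:-→d22:-→d23:-→d24:H3  best=H3
  del 255.250.0.0/15 (clear depth 15)
  ? 255.251.82.54  path d0:-→d1:-→d2:-→d3:-→d4:-→d5:-→d6:-→d7:-→d8:H3→d9:-→d10:-→d11:-→d12:-→d13:-→d14:-→d15:-→d16:-→d17:-→d18:-→d19:-→d20:-→d21:-→d22:-→d23:-→d24:H3  best=H3
  del 84.0.0.0/6 (clear depth 6)
  add 77.40.104.0/22 -> H3 at depth 22
  add 255.251.82.247/32 -> H0 at depth 32
  ? 255.2.168.144  path d0:-→d1:-→d2:-→d3:-→d4:-→d5:-→d6:-→d7:-→d8:H3  best=H3
  add 255.251.82.0/24 -> H2 at depth 24

== LOOKUPS ==
["H2","H3","H3","H3"]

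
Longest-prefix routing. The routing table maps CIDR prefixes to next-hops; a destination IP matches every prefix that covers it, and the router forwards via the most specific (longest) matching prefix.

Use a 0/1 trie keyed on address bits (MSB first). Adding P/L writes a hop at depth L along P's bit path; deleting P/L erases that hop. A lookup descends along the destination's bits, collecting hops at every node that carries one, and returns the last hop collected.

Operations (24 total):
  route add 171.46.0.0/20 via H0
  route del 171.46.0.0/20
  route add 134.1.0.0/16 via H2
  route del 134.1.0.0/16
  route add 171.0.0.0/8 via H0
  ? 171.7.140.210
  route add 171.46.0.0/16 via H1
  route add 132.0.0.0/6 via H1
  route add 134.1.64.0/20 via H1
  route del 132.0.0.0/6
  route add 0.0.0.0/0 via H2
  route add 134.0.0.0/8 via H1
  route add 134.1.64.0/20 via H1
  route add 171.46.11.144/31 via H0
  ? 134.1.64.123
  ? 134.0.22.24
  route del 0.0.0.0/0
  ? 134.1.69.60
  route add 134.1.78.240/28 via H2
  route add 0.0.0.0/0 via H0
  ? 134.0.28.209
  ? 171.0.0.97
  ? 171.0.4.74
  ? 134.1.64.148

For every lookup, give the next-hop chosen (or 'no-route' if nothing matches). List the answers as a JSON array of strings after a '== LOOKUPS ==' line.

Apply in order:
  + 171.46.0.0/20 (H0) depth=20
  del 171.46.0.0/20 (clear depth 20)
  + 134.1.0.0/16 (H2) depth=16
  del 134.1.0.0/16 (clear depth 16)
  + 171.0.0.0/8 (H0) depth=8
  lookup 171.7.140.210: bits 1010101100 walk d0:-→d1:-→d2:-→d3:-→d4:-→d5:-→d6:-→d7:-→d8:H0→d9:-→d10:- -> H0
  + 171.46.0.0/16 (H1) depth=16
  + 132.0.0.0/6 (H1) depth=6
  + 134.1.64.0/20 (H1) depth=20
  del 132.0.0.0/6 (clear depth 6)
  + 0.0.0.0/0 (H2) depth=0
  + 134.0.0.0/8 (H1) depth=8
  + 134.1.64.0/20 (H1) depth=20
  + 171.46.11.144/31 (H0) depth=31
  lookup 134.1.64.123: bits 10000110000000010100 walk d0:H2→d1:-→d2:-→d3:-→d4:-→d5:-→d6:-→d7:-→d8:H1→d9:-→d10:-→d11:-→d12:-→d13:-→d14:-→d15:-→d16:-→d17:-→d18:-→d19:-→d20:H1 -> H1
  lookup 134.0.22.24: bits 100001100000000 walk d0:H2→d1:-→d2:-→d3:-→d4:-→d5:-→d6:-→d7:-→d8:H1→d9:-→d10:-→d11:-→d12:-→d13:-→d14:-→d15:- -> H1
  del 0.0.0.0/0 (clear depth 0)
  lookup 134.1.69.60: bits 10000110000000010100 walk d0:-→d1:-→d2:-→d3:-→d4:-→d5:-→d6:-→d7:-→d8:H1→d9:-→d10:-→d11:-→d12:-→d13:-→d14:-→d15:-→d16:-→d17:-→d18:-→d19:-→d20:H1 -> H1
  + 134.1.78.240/28 (H2) depth=28
  + 0.0.0.0/0 (H0) depth=0
  lookup 134.0.28.209: bits 100001100000000 walk d0:H0→d1:-→d2:-→d3:-→d4:-→d5:-→d6:-→d7:-→d8:H1→d9:-→d10:-→d11:-→d12:-→d13:-→d14:-→d15:- -> H1
  lookup 171.0.0.97: bits 1010101100 walk d0:H0→d1:-→d2:-→d3:-→d4:-→d5:-→d6:-→d7:-→d8:H0→d9:-→d10:- -> H0
  lookup 171.0.4.74: bits 1010101100 walk d0:H0→d1:-→d2:-→d3:-→d4:-→d5:-→d6:-→d7:-→d8:H0→d9:-→d10:- -> H0
  lookup 134.1.64.148: bits 10000110000000010100 walk d0:H0→d1:-→d2:-→d3:-→d4:-→d5:-→d6:-→d7:-→d8:H1→d9:-→d10:-→d11:-→d12:-→d13:-→d14:-→d15:-→d16:-→d17:-→d18:-→d19:-→d20:H1 -> H1

== LOOKUPS ==
["H0","H1","H1","H1","H1","H0","H0","H1"]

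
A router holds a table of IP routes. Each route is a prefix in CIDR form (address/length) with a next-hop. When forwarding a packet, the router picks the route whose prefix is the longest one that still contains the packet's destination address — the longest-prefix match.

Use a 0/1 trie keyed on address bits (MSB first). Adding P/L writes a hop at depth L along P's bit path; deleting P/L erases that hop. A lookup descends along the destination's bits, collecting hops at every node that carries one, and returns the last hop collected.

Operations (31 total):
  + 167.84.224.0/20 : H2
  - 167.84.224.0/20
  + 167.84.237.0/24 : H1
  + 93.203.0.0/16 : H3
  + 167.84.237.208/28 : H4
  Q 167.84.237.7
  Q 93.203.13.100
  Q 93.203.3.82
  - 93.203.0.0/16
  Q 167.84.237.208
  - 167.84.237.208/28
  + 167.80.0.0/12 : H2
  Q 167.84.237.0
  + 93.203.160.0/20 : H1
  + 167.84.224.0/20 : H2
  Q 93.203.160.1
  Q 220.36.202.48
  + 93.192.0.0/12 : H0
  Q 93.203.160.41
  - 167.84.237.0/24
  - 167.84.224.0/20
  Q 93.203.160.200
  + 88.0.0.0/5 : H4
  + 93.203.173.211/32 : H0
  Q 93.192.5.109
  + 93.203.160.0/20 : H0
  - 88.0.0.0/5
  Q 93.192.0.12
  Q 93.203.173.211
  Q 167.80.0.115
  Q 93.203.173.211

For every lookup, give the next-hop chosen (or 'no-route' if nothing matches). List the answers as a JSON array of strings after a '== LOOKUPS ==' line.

Trace:
  add 167.84.224.0/20 -> H2 at depth 20
  del 167.84.224.0/20 (clear depth 20)
  add 167.84.237.0/24 -> H1 at depth 24
  add 93.203.0.0/16 -> H3 at depth 16
  add 167.84.237.208/28 -> H4 at depth 28
  Q 167.84.237.7: descend 101001110101010011101101 ; hops seen [H1] ; pick H1
  Q 93.203.13.100: descend 0101110111001011 ; hops seen [H3] ; pick H3
  Q 93.203.3.82: descend 0101110111001011 ; hops seen [H3] ; pick H3
  del 93.203.0.0/16 (clear depth 16)
  Q 167.84.237.208: descend 1010011101010100111011011101 ; hops seen [H1,H4] ; pick H4
  del 167.84.237.208/28 (clear depth 28)
  add 167.80.0.0/12 -> H2 at depth 12
  Q 167.84.237.0: descend 101001110101010011101101 ; hops seen [H2,H1] ; pick H1
  add 93.203.160.0/20 -> H1 at depth 20
  add 167.84.224.0/20 -> H2 at depth 20
  Q 93.203.160.1: descend 01011101110010111010 ; hops seen [H1] ; pick H1
  Q 220.36.202.48: descend 1 ; hops seen [∅] ; pick no-route
  add 93.192.0.0/12 -> H0 at depth 12
  Q 93.203.160.41: descend 01011101110010111010 ; hops seen [H0,H1] ; pick H1
  del 167.84.237.0/24 (clear depth 24)
  del 167.84.224.0/20 (clear depth 20)
  Q 93.203.160.200: descend 01011101110010111010 ; hops seen [H0,H1] ; pick H1
  add 88.0.0.0/5 -> H4 at depth 5
  add 93.203.173.211/32 -> H0 at depth 32
  Q 93.192.5.109: descend 010111011100 ; hops seen [H4,H0] ; pick H0
  add 93.203.160.0/20 -> H0 at depth 20
  del 88.0.0.0/5 (clear depth 5)
  Q 93.192.0.12: descend 010111011100 ; hops seen [H0] ; pick H0
  Q 93.203.173.211: descend 01011101110010111010110111010011 ; hops seen [H0,H0,H0] ; pick H0
  Q 167.80.0.115: descend 1010011101010 ; hops seen [H2] ; pick H2
  Q 93.203.173.211: descend 01011101110010111010110111010011 ; hops seen [H0,H0,H0] ; pick H0

== LOOKUPS ==
["H1","H3","H3","H4","H1","H1","no-route","H1","H1","H0","H0","H0","H2","H0"]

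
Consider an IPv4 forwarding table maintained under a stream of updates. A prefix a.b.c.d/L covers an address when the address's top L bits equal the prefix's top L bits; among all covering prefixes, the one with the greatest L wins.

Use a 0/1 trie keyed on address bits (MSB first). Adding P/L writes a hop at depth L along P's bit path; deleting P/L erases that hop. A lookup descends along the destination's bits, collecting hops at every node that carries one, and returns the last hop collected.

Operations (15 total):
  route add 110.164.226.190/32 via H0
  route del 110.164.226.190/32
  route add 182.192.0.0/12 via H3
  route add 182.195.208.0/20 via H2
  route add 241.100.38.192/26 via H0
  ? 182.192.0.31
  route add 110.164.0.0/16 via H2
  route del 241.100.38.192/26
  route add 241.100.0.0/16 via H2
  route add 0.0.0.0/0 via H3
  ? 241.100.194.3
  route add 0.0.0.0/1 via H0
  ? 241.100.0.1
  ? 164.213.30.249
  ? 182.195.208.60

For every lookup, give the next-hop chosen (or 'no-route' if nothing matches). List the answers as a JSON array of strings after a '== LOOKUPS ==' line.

Apply in order:
  add 110.164.226.190/32 -> H0 at depth 32
  del 110.164.226.190/32 (clear depth 32)
  add 182.192.0.0/12 -> H3 at depth 12
  add 182.195.208.0/20 -> H2 at depth 20
  add 241.100.38.192/26 -> H0 at depth 26
  Q 182.192.0.31: descend 10110110110000 ; hops seen [H3] ; pick H3
  add 110.164.0.0/16 -> H2 at depth 16
  del 241.100.38.192/26 (clear depth 26)
  add 241.100.0.0/16 -> H2 at depth 16
  add 0.0.0.0/0 -> H3 at depth 0
  Q 241.100.194.3: descend 1111000101100100 ; hops seen [H3,H2] ; pick H2
  add 0.0.0.0/1 -> H0 at depth 1
  Q 241.100.0.1: descend 111100010110010000 ; hops seen [H3,H2] ; pick H2
  Q 164.213.30.249: descend 101 ; hops seen [H3] ; pick H3
  Q 182.195.208.60: descend 10110110110000111101 ; hops seen [H3,H3,H2] ; pick H2

== LOOKUPS ==
["H3","H2","H2","H3","H2"]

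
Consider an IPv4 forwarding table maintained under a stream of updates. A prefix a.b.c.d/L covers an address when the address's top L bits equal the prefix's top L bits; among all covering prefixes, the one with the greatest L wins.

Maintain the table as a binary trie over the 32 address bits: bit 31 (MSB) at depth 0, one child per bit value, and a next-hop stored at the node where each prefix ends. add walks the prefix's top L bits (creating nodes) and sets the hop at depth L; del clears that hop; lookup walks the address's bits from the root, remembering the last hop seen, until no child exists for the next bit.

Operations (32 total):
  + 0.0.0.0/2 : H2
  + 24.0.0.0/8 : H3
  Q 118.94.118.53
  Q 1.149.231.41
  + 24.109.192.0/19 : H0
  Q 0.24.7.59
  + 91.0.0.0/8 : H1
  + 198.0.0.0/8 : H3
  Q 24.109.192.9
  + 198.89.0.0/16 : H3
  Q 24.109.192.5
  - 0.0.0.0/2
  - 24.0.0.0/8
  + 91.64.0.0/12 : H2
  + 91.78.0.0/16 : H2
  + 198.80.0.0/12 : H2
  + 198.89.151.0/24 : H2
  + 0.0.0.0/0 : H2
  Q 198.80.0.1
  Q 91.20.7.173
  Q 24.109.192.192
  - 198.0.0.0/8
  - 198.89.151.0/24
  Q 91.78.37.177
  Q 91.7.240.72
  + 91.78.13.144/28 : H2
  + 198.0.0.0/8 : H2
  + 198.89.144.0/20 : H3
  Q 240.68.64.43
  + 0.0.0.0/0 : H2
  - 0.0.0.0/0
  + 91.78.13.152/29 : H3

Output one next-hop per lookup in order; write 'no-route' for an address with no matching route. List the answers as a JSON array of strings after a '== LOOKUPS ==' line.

Trace:
  + 0.0.0.0/2 (H2) depth=2
  + 24.0.0.0/8 (H3) depth=8
  Q 118.94.118.53: descend 0 ; hops seen [∅] ; pick no-route
  Q 1.149.231.41: descend 000 ; hops seen [H2] ; pick H2
  + 24.109.192.0/19 (H0) depth=19
  Q 0.24.7.59: descend 000 ; hops seen [H2] ; pick H2
  + 91.0.0.0/8 (H1) depth=8
  + 198.0.0.0/8 (H3) depth=8
  Q 24.109.192.9: descend 0001100001101101110 ; hops seen [H2,H3,H0] ; pick H0
  + 198.89.0.0/16 (H3) depth=16
  Q 24.109.192.5: descend 0001100001101101110 ; hops seen [H2,H3,H0] ; pick H0
  del 0.0.0.0/2 (clear depth 2)
  del 24.0.0.0/8 (clear depth 8)
  + 91.64.0.0/12 (H2) depth=12
  + 91.78.0.0/16 (H2) depth=16
  + 198.80.0.0/12 (H2) depth=12
  + 198.89.151.0/24 (H2) depth=24
  + 0.0.0.0/0 (H2) depth=0
  Q 198.80.0.1: descend 110001100101 ; hops seen [H2,H3,H2] ; pick H2
  Q 91.20.7.173: descend 010110110 ; hops seen [H2,H1] ; pick H1
  Q 24.109.192.192: descend 0001100001101101110 ; hops seen [H2,H0] ; pick H0
  del 198.0.0.0/8 (clear depth 8)
  del 198.89.151.0/24 (clear depth 24)
  Q 91.78.37.177: descend 0101101101001110 ; hops seen [H2,H1,H2,H2] ; pick H2
  Q 91.7.240.72: descend 010110110 ; hops seen [H2,H1] ; pick H1
  + 91.78.13.144/28 (H2) depth=28
  + 198.0.0.0/8 (H2) depth=8
  + 198.89.144.0/20 (H3) depth=20
  Q 240.68.64.43: descend 11 ; hops seen [H2] ; pick H2
  + 0.0.0.0/0 (H2) depth=0
  del 0.0.0.0/0 (clear depth 0)
  + 91.78.13.152/29 (H3) depth=29

== LOOKUPS ==
["no-route","H2","H2","H0","H0","H2","H1","H0","H2","H1","H2"]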